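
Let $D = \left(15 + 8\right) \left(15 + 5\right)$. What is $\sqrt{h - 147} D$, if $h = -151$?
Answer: $460 i \sqrt{298} \approx 7940.8 i$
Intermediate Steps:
$D = 460$ ($D = 23 \cdot 20 = 460$)
$\sqrt{h - 147} D = \sqrt{-151 - 147} \cdot 460 = \sqrt{-298} \cdot 460 = i \sqrt{298} \cdot 460 = 460 i \sqrt{298}$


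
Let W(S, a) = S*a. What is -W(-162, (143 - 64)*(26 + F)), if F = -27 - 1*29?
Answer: -383940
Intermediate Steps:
F = -56 (F = -27 - 29 = -56)
-W(-162, (143 - 64)*(26 + F)) = -(-162)*(143 - 64)*(26 - 56) = -(-162)*79*(-30) = -(-162)*(-2370) = -1*383940 = -383940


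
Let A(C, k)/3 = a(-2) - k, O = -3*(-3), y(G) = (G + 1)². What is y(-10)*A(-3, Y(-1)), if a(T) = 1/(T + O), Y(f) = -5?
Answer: 8748/7 ≈ 1249.7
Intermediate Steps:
y(G) = (1 + G)²
O = 9
a(T) = 1/(9 + T) (a(T) = 1/(T + 9) = 1/(9 + T))
A(C, k) = 3/7 - 3*k (A(C, k) = 3*(1/(9 - 2) - k) = 3*(1/7 - k) = 3*(⅐ - k) = 3/7 - 3*k)
y(-10)*A(-3, Y(-1)) = (1 - 10)²*(3/7 - 3*(-5)) = (-9)²*(3/7 + 15) = 81*(108/7) = 8748/7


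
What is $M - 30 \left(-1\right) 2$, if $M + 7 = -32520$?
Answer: $-32467$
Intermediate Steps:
$M = -32527$ ($M = -7 - 32520 = -32527$)
$M - 30 \left(-1\right) 2 = -32527 - 30 \left(-1\right) 2 = -32527 - \left(-30\right) 2 = -32527 - -60 = -32527 + 60 = -32467$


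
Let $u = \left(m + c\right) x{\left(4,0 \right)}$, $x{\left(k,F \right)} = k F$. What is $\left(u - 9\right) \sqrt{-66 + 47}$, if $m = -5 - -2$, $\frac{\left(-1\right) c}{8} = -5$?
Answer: $- 9 i \sqrt{19} \approx - 39.23 i$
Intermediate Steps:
$c = 40$ ($c = \left(-8\right) \left(-5\right) = 40$)
$x{\left(k,F \right)} = F k$
$m = -3$ ($m = -5 + 2 = -3$)
$u = 0$ ($u = \left(-3 + 40\right) 0 \cdot 4 = 37 \cdot 0 = 0$)
$\left(u - 9\right) \sqrt{-66 + 47} = \left(0 - 9\right) \sqrt{-66 + 47} = - 9 \sqrt{-19} = - 9 i \sqrt{19}$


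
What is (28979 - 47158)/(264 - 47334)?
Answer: 18179/47070 ≈ 0.38621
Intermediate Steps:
(28979 - 47158)/(264 - 47334) = -18179/(-47070) = -18179*(-1/47070) = 18179/47070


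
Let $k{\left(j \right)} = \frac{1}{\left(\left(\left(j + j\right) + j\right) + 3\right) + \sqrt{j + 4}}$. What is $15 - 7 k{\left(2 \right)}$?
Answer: $\frac{354}{25} + \frac{7 \sqrt{6}}{75} \approx 14.389$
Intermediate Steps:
$k{\left(j \right)} = \frac{1}{3 + \sqrt{4 + j} + 3 j}$ ($k{\left(j \right)} = \frac{1}{\left(\left(2 j + j\right) + 3\right) + \sqrt{4 + j}} = \frac{1}{\left(3 j + 3\right) + \sqrt{4 + j}} = \frac{1}{\left(3 + 3 j\right) + \sqrt{4 + j}} = \frac{1}{3 + \sqrt{4 + j} + 3 j}$)
$15 - 7 k{\left(2 \right)} = 15 - \frac{7}{3 + \sqrt{4 + 2} + 3 \cdot 2} = 15 - \frac{7}{3 + \sqrt{6} + 6} = 15 - \frac{7}{9 + \sqrt{6}}$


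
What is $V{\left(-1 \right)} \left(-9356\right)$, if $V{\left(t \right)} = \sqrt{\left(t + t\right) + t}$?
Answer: $- 9356 i \sqrt{3} \approx - 16205.0 i$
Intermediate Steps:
$V{\left(t \right)} = \sqrt{3} \sqrt{t}$ ($V{\left(t \right)} = \sqrt{2 t + t} = \sqrt{3 t} = \sqrt{3} \sqrt{t}$)
$V{\left(-1 \right)} \left(-9356\right) = \sqrt{3} \sqrt{-1} \left(-9356\right) = \sqrt{3} i \left(-9356\right) = i \sqrt{3} \left(-9356\right) = - 9356 i \sqrt{3}$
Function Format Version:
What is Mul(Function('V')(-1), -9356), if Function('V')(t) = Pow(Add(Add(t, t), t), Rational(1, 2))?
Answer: Mul(-9356, I, Pow(3, Rational(1, 2))) ≈ Mul(-16205., I)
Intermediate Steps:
Function('V')(t) = Mul(Pow(3, Rational(1, 2)), Pow(t, Rational(1, 2))) (Function('V')(t) = Pow(Add(Mul(2, t), t), Rational(1, 2)) = Pow(Mul(3, t), Rational(1, 2)) = Mul(Pow(3, Rational(1, 2)), Pow(t, Rational(1, 2))))
Mul(Function('V')(-1), -9356) = Mul(Mul(Pow(3, Rational(1, 2)), Pow(-1, Rational(1, 2))), -9356) = Mul(Mul(Pow(3, Rational(1, 2)), I), -9356) = Mul(Mul(I, Pow(3, Rational(1, 2))), -9356) = Mul(-9356, I, Pow(3, Rational(1, 2)))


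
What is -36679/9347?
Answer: -36679/9347 ≈ -3.9241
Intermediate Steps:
-36679/9347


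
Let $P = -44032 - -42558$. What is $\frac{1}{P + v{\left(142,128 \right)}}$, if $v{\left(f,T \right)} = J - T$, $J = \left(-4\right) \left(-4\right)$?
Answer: $- \frac{1}{1586} \approx -0.00063052$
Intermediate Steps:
$J = 16$
$P = -1474$ ($P = -44032 + 42558 = -1474$)
$v{\left(f,T \right)} = 16 - T$
$\frac{1}{P + v{\left(142,128 \right)}} = \frac{1}{-1474 + \left(16 - 128\right)} = \frac{1}{-1474 - 112} = \frac{1}{-1586} = - \frac{1}{1586}$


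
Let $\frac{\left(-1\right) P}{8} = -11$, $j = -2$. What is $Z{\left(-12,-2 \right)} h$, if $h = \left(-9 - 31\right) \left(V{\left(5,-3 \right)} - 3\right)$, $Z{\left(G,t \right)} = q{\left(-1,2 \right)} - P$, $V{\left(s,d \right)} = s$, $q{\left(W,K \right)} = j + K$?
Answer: $7040$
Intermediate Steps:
$q{\left(W,K \right)} = -2 + K$
$P = 88$ ($P = \left(-8\right) \left(-11\right) = 88$)
$Z{\left(G,t \right)} = -88$ ($Z{\left(G,t \right)} = \left(-2 + 2\right) - 88 = 0 - 88 = -88$)
$h = -80$ ($h = \left(-9 - 31\right) \left(5 - 3\right) = \left(-40\right) 2 = -80$)
$Z{\left(-12,-2 \right)} h = \left(-88\right) \left(-80\right) = 7040$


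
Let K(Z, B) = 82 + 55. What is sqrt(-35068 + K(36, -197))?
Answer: I*sqrt(34931) ≈ 186.9*I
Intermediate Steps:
K(Z, B) = 137
sqrt(-35068 + K(36, -197)) = sqrt(-35068 + 137) = sqrt(-34931) = I*sqrt(34931)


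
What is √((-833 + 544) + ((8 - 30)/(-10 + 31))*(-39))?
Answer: 3*I*√1351/7 ≈ 15.753*I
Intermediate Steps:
√((-833 + 544) + ((8 - 30)/(-10 + 31))*(-39)) = √(-289 - 22/21*(-39)) = √(-289 + 286/7) = √(-1737/7) = 3*I*√1351/7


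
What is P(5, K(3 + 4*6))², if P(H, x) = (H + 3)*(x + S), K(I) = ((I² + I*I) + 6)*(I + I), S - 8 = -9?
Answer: 399980353600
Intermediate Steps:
S = -1 (S = 8 - 9 = -1)
K(I) = 2*I*(6 + 2*I²) (K(I) = ((I² + I²) + 6)*(2*I) = (2*I² + 6)*(2*I) = (6 + 2*I²)*(2*I) = 2*I*(6 + 2*I²))
P(H, x) = (-1 + x)*(3 + H) (P(H, x) = (H + 3)*(x - 1) = (3 + H)*(-1 + x) = (-1 + x)*(3 + H))
P(5, K(3 + 4*6))² = (-3 - 1*5 + 3*(4*(3 + 4*6)*(3 + (3 + 4*6)²)) + 5*(4*(3 + 4*6)*(3 + (3 + 4*6)²)))² = (-3 - 5 + 3*(4*(3 + 24)*(3 + (3 + 24)²)) + 5*(4*(3 + 24)*(3 + (3 + 24)²)))² = (-3 - 5 + 3*(4*27*(3 + 27²)) + 5*(4*27*(3 + 27²)))² = (-3 - 5 + 3*(4*27*(3 + 729)) + 5*(4*27*(3 + 729)))² = (-3 - 5 + 3*(4*27*732) + 5*(4*27*732))² = (-3 - 5 + 3*79056 + 5*79056)² = (-3 - 5 + 237168 + 395280)² = 632440² = 399980353600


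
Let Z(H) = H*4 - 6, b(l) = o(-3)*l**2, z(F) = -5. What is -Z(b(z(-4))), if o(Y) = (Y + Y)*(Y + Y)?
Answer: -3594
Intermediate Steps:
o(Y) = 4*Y**2 (o(Y) = (2*Y)*(2*Y) = 4*Y**2)
b(l) = 36*l**2 (b(l) = (4*(-3)**2)*l**2 = (4*9)*l**2 = 36*l**2)
Z(H) = -6 + 4*H (Z(H) = 4*H - 6 = -6 + 4*H)
-Z(b(z(-4))) = -(-6 + 4*(36*(-5)**2)) = -(-6 + 4*(36*25)) = -(-6 + 4*900) = -(-6 + 3600) = -1*3594 = -3594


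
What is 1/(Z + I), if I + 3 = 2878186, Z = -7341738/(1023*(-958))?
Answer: 163339/470120756660 ≈ 3.4744e-7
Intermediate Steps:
Z = 1223623/163339 (Z = -7341738/(-980034) = -7341738*(-1/980034) = 1223623/163339 ≈ 7.4913)
I = 2878183 (I = -3 + 2878186 = 2878183)
1/(Z + I) = 1/(1223623/163339 + 2878183) = 1/(470120756660/163339) = 163339/470120756660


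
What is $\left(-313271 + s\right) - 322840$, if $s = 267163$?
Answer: $-368948$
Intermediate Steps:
$\left(-313271 + s\right) - 322840 = \left(-313271 + 267163\right) - 322840 = -46108 - 322840 = -368948$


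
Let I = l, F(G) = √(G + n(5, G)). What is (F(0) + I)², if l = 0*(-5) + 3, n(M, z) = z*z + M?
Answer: (3 + √5)² ≈ 27.416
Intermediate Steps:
n(M, z) = M + z² (n(M, z) = z² + M = M + z²)
l = 3 (l = 0 + 3 = 3)
F(G) = √(5 + G + G²) (F(G) = √(G + (5 + G²)) = √(5 + G + G²))
I = 3
(F(0) + I)² = (√(5 + 0 + 0²) + 3)² = (√(5 + 0 + 0) + 3)² = (√5 + 3)² = (3 + √5)²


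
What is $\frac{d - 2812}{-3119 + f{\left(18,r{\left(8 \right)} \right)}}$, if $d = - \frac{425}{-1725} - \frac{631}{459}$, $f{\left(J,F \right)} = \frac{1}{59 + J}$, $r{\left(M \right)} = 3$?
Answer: $\frac{1143380546}{1267695117} \approx 0.90194$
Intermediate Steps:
$d = - \frac{11912}{10557}$ ($d = \left(-425\right) \left(- \frac{1}{1725}\right) - \frac{631}{459} = \frac{17}{69} - \frac{631}{459} = - \frac{11912}{10557} \approx -1.1284$)
$\frac{d - 2812}{-3119 + f{\left(18,r{\left(8 \right)} \right)}} = \frac{- \frac{11912}{10557} - 2812}{-3119 + \frac{1}{59 + 18}} = - \frac{29698196}{10557 \left(-3119 + \frac{1}{77}\right)} = - \frac{29698196}{10557 \left(- \frac{240162}{77}\right)} = \left(- \frac{29698196}{10557}\right) \left(- \frac{77}{240162}\right) = \frac{1143380546}{1267695117}$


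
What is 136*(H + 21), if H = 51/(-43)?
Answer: 115872/43 ≈ 2694.7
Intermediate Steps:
H = -51/43 (H = 51*(-1/43) = -51/43 ≈ -1.1860)
136*(H + 21) = 136*(-51/43 + 21) = 136*(852/43) = 115872/43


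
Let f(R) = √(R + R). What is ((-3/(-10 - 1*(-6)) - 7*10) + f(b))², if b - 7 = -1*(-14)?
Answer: 77401/16 - 277*√42/2 ≈ 3940.0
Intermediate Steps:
b = 21 (b = 7 - 1*(-14) = 7 + 14 = 21)
f(R) = √2*√R (f(R) = √(2*R) = √2*√R)
((-3/(-10 - 1*(-6)) - 7*10) + f(b))² = ((-3/(-10 - 1*(-6)) - 7*10) + √2*√21)² = ((-3/(-10 + 6) - 70) + √42)² = ((-3/(-4) - 70) + √42)² = ((-3*(-¼) - 70) + √42)² = ((¾ - 70) + √42)² = (-277/4 + √42)²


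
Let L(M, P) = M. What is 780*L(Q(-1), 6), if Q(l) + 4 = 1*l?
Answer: -3900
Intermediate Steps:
Q(l) = -4 + l (Q(l) = -4 + 1*l = -4 + l)
780*L(Q(-1), 6) = 780*(-4 - 1) = 780*(-5) = -3900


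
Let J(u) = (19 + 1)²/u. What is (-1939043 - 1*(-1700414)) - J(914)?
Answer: -109053653/457 ≈ -2.3863e+5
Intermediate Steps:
J(u) = 400/u (J(u) = 20²/u = 400/u)
(-1939043 - 1*(-1700414)) - J(914) = (-1939043 - 1*(-1700414)) - 400/914 = (-1939043 + 1700414) - 400/914 = -238629 - 1*200/457 = -238629 - 200/457 = -109053653/457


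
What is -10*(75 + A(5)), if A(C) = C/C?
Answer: -760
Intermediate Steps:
A(C) = 1
-10*(75 + A(5)) = -10*(75 + 1) = -10*76 = -760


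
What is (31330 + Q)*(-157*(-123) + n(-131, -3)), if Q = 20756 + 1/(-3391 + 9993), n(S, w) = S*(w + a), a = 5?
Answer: 6550413403877/6602 ≈ 9.9219e+8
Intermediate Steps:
n(S, w) = S*(5 + w) (n(S, w) = S*(w + 5) = S*(5 + w))
Q = 137031113/6602 (Q = 20756 + 1/6602 = 137031113/6602 ≈ 20756.)
(31330 + Q)*(-157*(-123) + n(-131, -3)) = (31330 + 137031113/6602)*(-157*(-123) - 131*(5 - 3)) = 343871773*(19311 - 131*2)/6602 = 343871773*(19311 - 262)/6602 = (343871773/6602)*19049 = 6550413403877/6602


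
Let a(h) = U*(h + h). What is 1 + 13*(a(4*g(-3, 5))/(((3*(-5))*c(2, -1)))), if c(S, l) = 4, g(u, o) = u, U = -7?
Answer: -177/5 ≈ -35.400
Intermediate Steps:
a(h) = -14*h (a(h) = -7*(h + h) = -14*h)
1 + 13*(a(4*g(-3, 5))/(((3*(-5))*c(2, -1)))) = 1 + 13*((-56*(-3))/(((3*(-5))*4))) = 1 + 13*((-14*(-12))/((-15*4))) = 1 + 13*(168/(-60)) = 1 + 13*(168*(-1/60)) = 1 + 13*(-14/5) = 1 - 182/5 = -177/5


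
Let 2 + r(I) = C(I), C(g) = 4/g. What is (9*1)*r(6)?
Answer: -12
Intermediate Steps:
r(I) = -2 + 4/I
(9*1)*r(6) = (9*1)*(-2 + 4/6) = 9*(-2 + 4*(⅙)) = 9*(-2 + ⅔) = 9*(-4/3) = -12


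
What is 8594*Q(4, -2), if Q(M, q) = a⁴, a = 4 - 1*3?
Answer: 8594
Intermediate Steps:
a = 1 (a = 4 - 3 = 1)
Q(M, q) = 1 (Q(M, q) = 1⁴ = 1)
8594*Q(4, -2) = 8594*1 = 8594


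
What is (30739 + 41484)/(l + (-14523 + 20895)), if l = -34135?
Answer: -72223/27763 ≈ -2.6014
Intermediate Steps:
(30739 + 41484)/(l + (-14523 + 20895)) = (30739 + 41484)/(-34135 + (-14523 + 20895)) = 72223/(-34135 + 6372) = 72223/(-27763) = 72223*(-1/27763) = -72223/27763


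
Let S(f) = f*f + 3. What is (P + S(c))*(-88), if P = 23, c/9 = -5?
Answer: -180488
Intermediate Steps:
c = -45 (c = 9*(-5) = -45)
S(f) = 3 + f² (S(f) = f² + 3 = 3 + f²)
(P + S(c))*(-88) = (23 + (3 + (-45)²))*(-88) = (23 + (3 + 2025))*(-88) = (23 + 2028)*(-88) = 2051*(-88) = -180488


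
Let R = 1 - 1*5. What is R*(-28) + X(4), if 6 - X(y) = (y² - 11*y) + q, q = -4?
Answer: 150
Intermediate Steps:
X(y) = 10 - y² + 11*y (X(y) = 6 - ((y² - 11*y) - 4) = 6 - (-4 + y² - 11*y) = 6 + (4 - y² + 11*y) = 10 - y² + 11*y)
R = -4 (R = 1 - 5 = -4)
R*(-28) + X(4) = -4*(-28) + (10 - 1*4² + 11*4) = 112 + (10 - 1*16 + 44) = 112 + (10 - 16 + 44) = 112 + 38 = 150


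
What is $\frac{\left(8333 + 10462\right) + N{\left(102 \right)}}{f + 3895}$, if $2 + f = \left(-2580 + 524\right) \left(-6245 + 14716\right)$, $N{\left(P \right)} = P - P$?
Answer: $- \frac{6265}{5804161} \approx -0.0010794$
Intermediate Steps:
$N{\left(P \right)} = 0$
$f = -17416378$ ($f = -2 + \left(-2580 + 524\right) \left(-6245 + 14716\right) = -2 - 17416376 = -17416378$)
$\frac{\left(8333 + 10462\right) + N{\left(102 \right)}}{f + 3895} = \frac{\left(8333 + 10462\right) + 0}{-17416378 + 3895} = \frac{18795 + 0}{-17412483} = 18795 \left(- \frac{1}{17412483}\right) = - \frac{6265}{5804161}$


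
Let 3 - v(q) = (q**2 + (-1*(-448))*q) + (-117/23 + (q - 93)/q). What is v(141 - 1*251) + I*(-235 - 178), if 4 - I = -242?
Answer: -162961749/2530 ≈ -64412.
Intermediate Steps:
I = 246 (I = 4 - 1*(-242) = 4 + 242 = 246)
v(q) = 186/23 - q**2 - 448*q - (-93 + q)/q (v(q) = 3 - ((q**2 + (-1*(-448))*q) + (-117/23 + (q - 93)/q)) = 3 - ((q**2 + 448*q) + (-117*1/23 + (-93 + q)/q)) = 3 - ((q**2 + 448*q) + (-117/23 + (-93 + q)/q)) = 3 - (-117/23 + q**2 + 448*q + (-93 + q)/q) = 3 + (117/23 - q**2 - 448*q - (-93 + q)/q) = 186/23 - q**2 - 448*q - (-93 + q)/q)
v(141 - 1*251) + I*(-235 - 178) = (163/23 - (141 - 1*251)**2 - 448*(141 - 1*251) + 93/(141 - 1*251)) + 246*(-235 - 178) = (163/23 - (141 - 251)**2 - 448*(141 - 251) + 93/(141 - 251)) + 246*(-413) = (163/23 - 1*(-110)**2 - 448*(-110) + 93/(-110)) - 101598 = (163/23 - 1*12100 + 49280 + 93*(-1/110)) - 101598 = (163/23 - 12100 + 49280 - 93/110) - 101598 = 94081191/2530 - 101598 = -162961749/2530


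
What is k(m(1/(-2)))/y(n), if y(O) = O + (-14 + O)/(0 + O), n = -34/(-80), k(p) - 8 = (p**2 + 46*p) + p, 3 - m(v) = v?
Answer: -170/29 ≈ -5.8621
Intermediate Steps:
m(v) = 3 - v
k(p) = 8 + p**2 + 47*p (k(p) = 8 + ((p**2 + 46*p) + p) = 8 + (p**2 + 47*p) = 8 + p**2 + 47*p)
n = 17/40 (n = -34*(-1/80) = 17/40 ≈ 0.42500)
y(O) = O + (-14 + O)/O
k(m(1/(-2)))/y(n) = (8 + (3 - 1/(-2))**2 + 47*(3 - 1/(-2)))/(1 + 17/40 - 14/17/40) = (8 + (3 - 1*(-1/2))**2 + 47*(3 - 1*(-1/2)))/(1 + 17/40 - 14*40/17) = (8 + (3 + 1/2)**2 + 47*(3 + 1/2))/(1 + 17/40 - 560/17) = (8 + (7/2)**2 + 47*(7/2))/(-21431/680) = (8 + 49/4 + 329/2)*(-680/21431) = (739/4)*(-680/21431) = -170/29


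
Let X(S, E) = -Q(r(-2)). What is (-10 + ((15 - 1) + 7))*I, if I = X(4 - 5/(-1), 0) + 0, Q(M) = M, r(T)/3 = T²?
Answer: -132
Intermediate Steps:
r(T) = 3*T²
X(S, E) = -12 (X(S, E) = -3*(-2)² = -3*4 = -1*12 = -12)
I = -12 (I = -12 + 0 = -12)
(-10 + ((15 - 1) + 7))*I = (-10 + ((15 - 1) + 7))*(-12) = (-10 + (14 + 7))*(-12) = (-10 + 21)*(-12) = 11*(-12) = -132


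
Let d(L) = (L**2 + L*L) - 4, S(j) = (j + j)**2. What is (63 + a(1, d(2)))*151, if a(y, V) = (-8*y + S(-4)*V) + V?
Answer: 47565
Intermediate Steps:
S(j) = 4*j**2 (S(j) = (2*j)**2 = 4*j**2)
d(L) = -4 + 2*L**2 (d(L) = (L**2 + L**2) - 4 = 2*L**2 - 4 = -4 + 2*L**2)
a(y, V) = -8*y + 65*V (a(y, V) = (-8*y + (4*(-4)**2)*V) + V = (-8*y + (4*16)*V) + V = (-8*y + 64*V) + V = -8*y + 65*V)
(63 + a(1, d(2)))*151 = (63 + (-8*1 + 65*(-4 + 2*2**2)))*151 = (63 + (-8 + 65*(-4 + 2*4)))*151 = (63 + (-8 + 65*(-4 + 8)))*151 = (63 + (-8 + 65*4))*151 = (63 + (-8 + 260))*151 = (63 + 252)*151 = 315*151 = 47565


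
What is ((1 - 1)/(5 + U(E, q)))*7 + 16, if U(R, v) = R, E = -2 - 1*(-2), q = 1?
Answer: 16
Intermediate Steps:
E = 0 (E = -2 + 2 = 0)
((1 - 1)/(5 + U(E, q)))*7 + 16 = ((1 - 1)/(5 + 0))*7 + 16 = (0/5)*7 + 16 = (0*(1/5))*7 + 16 = 0*7 + 16 = 0 + 16 = 16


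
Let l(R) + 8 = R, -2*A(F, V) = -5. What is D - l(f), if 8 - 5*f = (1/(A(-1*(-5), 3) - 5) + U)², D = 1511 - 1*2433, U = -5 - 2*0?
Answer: -113721/125 ≈ -909.77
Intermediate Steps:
A(F, V) = 5/2 (A(F, V) = -½*(-5) = 5/2)
U = -5 (U = -5 + 0 = -5)
D = -922 (D = 1511 - 2433 = -922)
f = -529/125 (f = 8/5 - (1/(5/2 - 5) - 5)²/5 = 8/5 - (1/(-5/2) - 5)²/5 = 8/5 - (-⅖ - 5)²/5 = 8/5 - (-27/5)²/5 = 8/5 - ⅕*729/25 = 8/5 - 729/125 = -529/125 ≈ -4.2320)
l(R) = -8 + R
D - l(f) = -922 - (-8 - 529/125) = -922 - 1*(-1529/125) = -922 + 1529/125 = -113721/125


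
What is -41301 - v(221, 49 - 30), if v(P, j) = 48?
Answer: -41349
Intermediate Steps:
-41301 - v(221, 49 - 30) = -41301 - 1*48 = -41301 - 48 = -41349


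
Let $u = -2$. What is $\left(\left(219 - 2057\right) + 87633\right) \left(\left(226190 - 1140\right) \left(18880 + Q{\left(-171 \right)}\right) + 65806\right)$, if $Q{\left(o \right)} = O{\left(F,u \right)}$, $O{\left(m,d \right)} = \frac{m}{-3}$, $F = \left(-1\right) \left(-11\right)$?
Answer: $\frac{1093418999105060}{3} \approx 3.6447 \cdot 10^{14}$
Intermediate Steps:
$F = 11$
$O{\left(m,d \right)} = - \frac{m}{3}$ ($O{\left(m,d \right)} = m \left(- \frac{1}{3}\right) = - \frac{m}{3}$)
$Q{\left(o \right)} = - \frac{11}{3}$ ($Q{\left(o \right)} = \left(- \frac{1}{3}\right) 11 = - \frac{11}{3}$)
$\left(\left(219 - 2057\right) + 87633\right) \left(\left(226190 - 1140\right) \left(18880 + Q{\left(-171 \right)}\right) + 65806\right) = \left(\left(219 - 2057\right) + 87633\right) \left(\left(226190 - 1140\right) \left(18880 - \frac{11}{3}\right) + 65806\right) = \left(\left(219 - 2057\right) + 87633\right) \left(225050 \cdot \frac{56629}{3} + 65806\right) = \left(-1838 + 87633\right) \left(\frac{12744356450}{3} + 65806\right) = 85795 \cdot \frac{12744553868}{3} = \frac{1093418999105060}{3}$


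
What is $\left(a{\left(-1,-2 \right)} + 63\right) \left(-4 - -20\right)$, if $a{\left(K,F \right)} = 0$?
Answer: $1008$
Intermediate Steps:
$\left(a{\left(-1,-2 \right)} + 63\right) \left(-4 - -20\right) = \left(0 + 63\right) \left(-4 - -20\right) = 63 \left(-4 + 20\right) = 63 \cdot 16 = 1008$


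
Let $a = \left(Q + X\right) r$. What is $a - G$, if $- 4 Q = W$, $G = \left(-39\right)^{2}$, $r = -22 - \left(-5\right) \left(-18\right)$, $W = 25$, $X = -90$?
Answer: $9259$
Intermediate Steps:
$r = -112$ ($r = -22 - 90 = -112$)
$G = 1521$
$Q = - \frac{25}{4}$ ($Q = \left(- \frac{1}{4}\right) 25 = - \frac{25}{4} \approx -6.25$)
$a = 10780$ ($a = \left(- \frac{25}{4} - 90\right) \left(-112\right) = \left(- \frac{385}{4}\right) \left(-112\right) = 10780$)
$a - G = 10780 - 1521 = 9259$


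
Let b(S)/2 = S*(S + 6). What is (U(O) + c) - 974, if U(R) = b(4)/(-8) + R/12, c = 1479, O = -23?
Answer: 5917/12 ≈ 493.08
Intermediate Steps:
b(S) = 2*S*(6 + S) (b(S) = 2*(S*(S + 6)) = 2*(S*(6 + S)) = 2*S*(6 + S))
U(R) = -10 + R/12 (U(R) = (2*4*(6 + 4))/(-8) + R/12 = (2*4*10)*(-⅛) + R*(1/12) = 80*(-⅛) + R/12 = -10 + R/12)
(U(O) + c) - 974 = ((-10 + (1/12)*(-23)) + 1479) - 974 = ((-10 - 23/12) + 1479) - 974 = (-143/12 + 1479) - 974 = 17605/12 - 974 = 5917/12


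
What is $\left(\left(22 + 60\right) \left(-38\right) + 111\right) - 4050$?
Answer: $-7055$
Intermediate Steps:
$\left(\left(22 + 60\right) \left(-38\right) + 111\right) - 4050 = \left(82 \left(-38\right) + 111\right) - 4050 = \left(-3116 + 111\right) - 4050 = -3005 - 4050 = -7055$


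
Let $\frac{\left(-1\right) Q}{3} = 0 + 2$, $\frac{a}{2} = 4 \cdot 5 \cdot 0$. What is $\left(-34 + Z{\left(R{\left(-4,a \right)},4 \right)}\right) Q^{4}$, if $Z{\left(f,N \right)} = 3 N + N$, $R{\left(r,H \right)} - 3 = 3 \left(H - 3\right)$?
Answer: $-23328$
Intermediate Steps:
$a = 0$ ($a = 2 \cdot 4 \cdot 5 \cdot 0 = 2 \cdot 20 \cdot 0 = 2 \cdot 0 = 0$)
$R{\left(r,H \right)} = -6 + 3 H$ ($R{\left(r,H \right)} = 3 + 3 \left(H - 3\right) = 3 + 3 \left(-3 + H\right) = 3 + \left(-9 + 3 H\right) = -6 + 3 H$)
$Z{\left(f,N \right)} = 4 N$
$Q = -6$ ($Q = - 3 \left(0 + 2\right) = \left(-3\right) 2 = -6$)
$\left(-34 + Z{\left(R{\left(-4,a \right)},4 \right)}\right) Q^{4} = \left(-34 + 4 \cdot 4\right) \left(-6\right)^{4} = \left(-34 + 16\right) 1296 = \left(-18\right) 1296 = -23328$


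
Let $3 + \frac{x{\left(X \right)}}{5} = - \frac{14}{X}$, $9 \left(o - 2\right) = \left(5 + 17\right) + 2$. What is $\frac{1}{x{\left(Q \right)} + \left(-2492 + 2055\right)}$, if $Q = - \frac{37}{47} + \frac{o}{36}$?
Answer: $- \frac{1669}{576728} \approx -0.0028939$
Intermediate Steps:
$o = \frac{14}{3}$ ($o = 2 + \frac{\left(5 + 17\right) + 2}{9} = 2 + \frac{22 + 2}{9} = 2 + \frac{1}{9} \cdot 24 = 2 + \frac{8}{3} = \frac{14}{3} \approx 4.6667$)
$Q = - \frac{1669}{2538}$ ($Q = - \frac{37}{47} + \frac{14}{3 \cdot 36} = \left(-37\right) \frac{1}{47} + \frac{14}{3} \cdot \frac{1}{36} = - \frac{37}{47} + \frac{7}{54} = - \frac{1669}{2538} \approx -0.6576$)
$x{\left(X \right)} = -15 - \frac{70}{X}$ ($x{\left(X \right)} = -15 + 5 \left(- \frac{14}{X}\right) = -15 - \frac{70}{X}$)
$\frac{1}{x{\left(Q \right)} + \left(-2492 + 2055\right)} = \frac{1}{\left(-15 - \frac{70}{- \frac{1669}{2538}}\right) + \left(-2492 + 2055\right)} = \frac{1}{\left(-15 - - \frac{177660}{1669}\right) - 437} = \frac{1}{\left(-15 + \frac{177660}{1669}\right) - 437} = \frac{1}{\frac{152625}{1669} - 437} = \frac{1}{- \frac{576728}{1669}} = - \frac{1669}{576728}$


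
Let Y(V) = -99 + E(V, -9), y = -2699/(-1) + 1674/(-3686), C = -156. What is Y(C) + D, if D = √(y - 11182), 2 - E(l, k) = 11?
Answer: -108 + I*√28815316058/1843 ≈ -108.0 + 92.106*I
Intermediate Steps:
E(l, k) = -9 (E(l, k) = 2 - 1*11 = 2 - 11 = -9)
y = 4973420/1843 (y = -2699*(-1) + 1674*(-1/3686) = 2699 - 837/1843 = 4973420/1843 ≈ 2698.5)
D = I*√28815316058/1843 (D = √(4973420/1843 - 11182) = √(-15635006/1843) = I*√28815316058/1843 ≈ 92.106*I)
Y(V) = -108 (Y(V) = -99 - 9 = -108)
Y(C) + D = -108 + I*√28815316058/1843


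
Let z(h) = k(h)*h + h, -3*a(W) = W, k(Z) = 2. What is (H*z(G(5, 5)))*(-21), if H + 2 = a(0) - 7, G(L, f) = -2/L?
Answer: -1134/5 ≈ -226.80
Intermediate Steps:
a(W) = -W/3
z(h) = 3*h (z(h) = 2*h + h = 3*h)
H = -9 (H = -2 + (-⅓*0 - 7) = -2 + (0 - 7) = -2 - 7 = -9)
(H*z(G(5, 5)))*(-21) = -27*(-2/5)*(-21) = -27*(-2*⅕)*(-21) = -27*(-2)/5*(-21) = -9*(-6/5)*(-21) = (54/5)*(-21) = -1134/5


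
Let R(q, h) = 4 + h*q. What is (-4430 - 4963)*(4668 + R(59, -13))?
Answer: -36679665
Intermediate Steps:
(-4430 - 4963)*(4668 + R(59, -13)) = (-4430 - 4963)*(4668 + (4 - 13*59)) = -9393*(4668 + (4 - 767)) = -9393*(4668 - 763) = -9393*3905 = -36679665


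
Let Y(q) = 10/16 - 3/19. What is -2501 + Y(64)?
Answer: -380081/152 ≈ -2500.5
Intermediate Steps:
Y(q) = 71/152 (Y(q) = 10*(1/16) - 3*1/19 = 5/8 - 3/19 = 71/152)
-2501 + Y(64) = -2501 + 71/152 = -380081/152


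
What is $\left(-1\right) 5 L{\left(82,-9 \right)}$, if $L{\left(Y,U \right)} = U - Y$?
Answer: $455$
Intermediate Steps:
$\left(-1\right) 5 L{\left(82,-9 \right)} = \left(-1\right) 5 \left(-9 - 82\right) = - 5 \left(-9 - 82\right) = \left(-5\right) \left(-91\right) = 455$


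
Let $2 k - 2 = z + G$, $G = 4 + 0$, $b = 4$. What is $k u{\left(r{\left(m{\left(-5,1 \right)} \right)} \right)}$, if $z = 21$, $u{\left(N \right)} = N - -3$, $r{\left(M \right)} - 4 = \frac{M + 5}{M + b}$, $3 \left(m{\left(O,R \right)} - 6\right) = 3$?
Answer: $\frac{2403}{22} \approx 109.23$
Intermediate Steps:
$m{\left(O,R \right)} = 7$ ($m{\left(O,R \right)} = 6 + \frac{1}{3} \cdot 3 = 6 + 1 = 7$)
$r{\left(M \right)} = 4 + \frac{5 + M}{4 + M}$ ($r{\left(M \right)} = 4 + \frac{M + 5}{M + 4} = 4 + \frac{5 + M}{4 + M}$)
$u{\left(N \right)} = 3 + N$ ($u{\left(N \right)} = N + 3 = 3 + N$)
$G = 4$
$k = \frac{27}{2}$ ($k = 1 + \frac{21 + 4}{2} = 1 + \frac{1}{2} \cdot 25 = 1 + \frac{25}{2} = \frac{27}{2} \approx 13.5$)
$k u{\left(r{\left(m{\left(-5,1 \right)} \right)} \right)} = \frac{27 \left(3 + \frac{21 + 5 \cdot 7}{4 + 7}\right)}{2} = \frac{27 \left(3 + \frac{21 + 35}{11}\right)}{2} = \frac{27 \left(3 + \frac{1}{11} \cdot 56\right)}{2} = \frac{27 \left(3 + \frac{56}{11}\right)}{2} = \frac{27}{2} \cdot \frac{89}{11} = \frac{2403}{22}$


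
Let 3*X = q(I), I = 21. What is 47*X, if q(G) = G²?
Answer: 6909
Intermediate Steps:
X = 147 (X = (⅓)*21² = (⅓)*441 = 147)
47*X = 47*147 = 6909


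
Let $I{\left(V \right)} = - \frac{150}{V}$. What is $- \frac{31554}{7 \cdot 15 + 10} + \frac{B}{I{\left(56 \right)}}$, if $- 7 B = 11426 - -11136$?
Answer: $\frac{1602394}{1725} \approx 928.92$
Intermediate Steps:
$B = - \frac{22562}{7}$ ($B = - \frac{11426 - -11136}{7} = - \frac{11426 + 11136}{7} = \left(- \frac{1}{7}\right) 22562 = - \frac{22562}{7} \approx -3223.1$)
$- \frac{31554}{7 \cdot 15 + 10} + \frac{B}{I{\left(56 \right)}} = - \frac{31554}{7 \cdot 15 + 10} - \frac{22562}{7 \left(- \frac{150}{56}\right)} = - \frac{31554}{105 + 10} - \frac{22562}{7 \left(\left(-150\right) \frac{1}{56}\right)} = - \frac{31554}{115} - \frac{22562}{7 \left(- \frac{75}{28}\right)} = \left(-31554\right) \frac{1}{115} - - \frac{90248}{75} = - \frac{31554}{115} + \frac{90248}{75} = \frac{1602394}{1725}$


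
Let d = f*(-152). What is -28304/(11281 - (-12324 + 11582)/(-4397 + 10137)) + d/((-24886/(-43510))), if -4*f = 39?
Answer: 148978291573810/57552147509 ≈ 2588.6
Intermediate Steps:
f = -39/4 (f = -1/4*39 = -39/4 ≈ -9.7500)
d = 1482 (d = -39/4*(-152) = 1482)
-28304/(11281 - (-12324 + 11582)/(-4397 + 10137)) + d/((-24886/(-43510))) = -28304/(11281 - (-12324 + 11582)/(-4397 + 10137)) + 1482/((-24886/(-43510))) = -28304/(11281 - (-742)/5740) + 1482/((-24886*(-1)/43510)) = -28304/(11281 - (-742)/5740) + 1482/((-1*(-12443/21755))) = -28304/(11281 - 1*(-53/410)) + 1482/(12443/21755) = -28304/(11281 + 53/410) + 1482*(21755/12443) = -28304/4625263/410 + 32240910/12443 = -28304*410/4625263 + 32240910/12443 = -11604640/4625263 + 32240910/12443 = 148978291573810/57552147509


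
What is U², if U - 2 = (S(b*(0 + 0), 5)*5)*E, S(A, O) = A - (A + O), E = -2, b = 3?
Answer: 2704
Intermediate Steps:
S(A, O) = -O (S(A, O) = A + (-A - O) = -O)
U = 52 (U = 2 + (-1*5*5)*(-2) = 2 - 5*5*(-2) = 2 - 25*(-2) = 2 + 50 = 52)
U² = 52² = 2704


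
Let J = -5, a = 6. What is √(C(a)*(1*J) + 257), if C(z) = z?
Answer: √227 ≈ 15.067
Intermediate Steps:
√(C(a)*(1*J) + 257) = √(6*(1*(-5)) + 257) = √(6*(-5) + 257) = √(-30 + 257) = √227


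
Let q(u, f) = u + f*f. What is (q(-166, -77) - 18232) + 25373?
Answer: 12904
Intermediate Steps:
q(u, f) = u + f²
(q(-166, -77) - 18232) + 25373 = ((-166 + (-77)²) - 18232) + 25373 = ((-166 + 5929) - 18232) + 25373 = (5763 - 18232) + 25373 = -12469 + 25373 = 12904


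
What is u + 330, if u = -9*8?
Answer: 258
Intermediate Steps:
u = -72
u + 330 = -72 + 330 = 258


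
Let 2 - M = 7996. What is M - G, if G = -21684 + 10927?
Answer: 2763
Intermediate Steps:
M = -7994 (M = 2 - 1*7996 = 2 - 7996 = -7994)
G = -10757
M - G = -7994 - 1*(-10757) = -7994 + 10757 = 2763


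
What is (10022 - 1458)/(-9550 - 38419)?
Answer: -8564/47969 ≈ -0.17853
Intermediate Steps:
(10022 - 1458)/(-9550 - 38419) = 8564/(-47969) = 8564*(-1/47969) = -8564/47969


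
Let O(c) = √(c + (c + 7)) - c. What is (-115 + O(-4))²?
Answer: (111 - I)² ≈ 12320.0 - 222.0*I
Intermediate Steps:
O(c) = √(7 + 2*c) - c (O(c) = √(c + (7 + c)) - c = √(7 + 2*c) - c)
(-115 + O(-4))² = (-115 + (√(7 + 2*(-4)) - 1*(-4)))² = (-115 + (√(7 - 8) + 4))² = (-115 + (√(-1) + 4))² = (-115 + (I + 4))² = (-115 + (4 + I))² = (-111 + I)²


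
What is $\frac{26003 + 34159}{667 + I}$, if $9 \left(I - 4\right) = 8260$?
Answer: $\frac{541458}{14299} \approx 37.867$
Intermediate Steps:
$I = \frac{8296}{9}$ ($I = 4 + \frac{1}{9} \cdot 8260 = 4 + \frac{8260}{9} = \frac{8296}{9} \approx 921.78$)
$\frac{26003 + 34159}{667 + I} = \frac{26003 + 34159}{667 + \frac{8296}{9}} = \frac{60162}{\frac{14299}{9}} = 60162 \cdot \frac{9}{14299} = \frac{541458}{14299}$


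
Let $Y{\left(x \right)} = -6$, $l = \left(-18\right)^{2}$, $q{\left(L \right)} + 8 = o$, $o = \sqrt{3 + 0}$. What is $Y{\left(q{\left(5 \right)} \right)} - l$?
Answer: $-330$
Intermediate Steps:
$o = \sqrt{3} \approx 1.732$
$q{\left(L \right)} = -8 + \sqrt{3}$
$l = 324$
$Y{\left(q{\left(5 \right)} \right)} - l = -6 - 324 = -330$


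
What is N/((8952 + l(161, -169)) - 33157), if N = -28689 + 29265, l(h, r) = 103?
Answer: -32/1339 ≈ -0.023898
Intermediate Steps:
N = 576
N/((8952 + l(161, -169)) - 33157) = 576/((8952 + 103) - 33157) = 576/(9055 - 33157) = 576/(-24102) = 576*(-1/24102) = -32/1339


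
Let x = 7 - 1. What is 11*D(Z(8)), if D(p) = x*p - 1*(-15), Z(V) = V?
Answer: 693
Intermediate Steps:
x = 6
D(p) = 15 + 6*p (D(p) = 6*p - 1*(-15) = 6*p + 15 = 15 + 6*p)
11*D(Z(8)) = 11*(15 + 6*8) = 11*(15 + 48) = 11*63 = 693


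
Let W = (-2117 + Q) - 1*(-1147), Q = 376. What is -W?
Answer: 594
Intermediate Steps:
W = -594 (W = (-2117 + 376) - 1*(-1147) = -1741 + 1147 = -594)
-W = -1*(-594) = 594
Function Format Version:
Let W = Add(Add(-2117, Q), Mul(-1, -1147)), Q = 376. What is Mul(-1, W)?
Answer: 594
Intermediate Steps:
W = -594 (W = Add(Add(-2117, 376), Mul(-1, -1147)) = Add(-1741, 1147) = -594)
Mul(-1, W) = Mul(-1, -594) = 594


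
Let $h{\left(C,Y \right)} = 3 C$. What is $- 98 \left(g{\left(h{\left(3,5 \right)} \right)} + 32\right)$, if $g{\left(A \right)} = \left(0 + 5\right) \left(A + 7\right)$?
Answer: $-10976$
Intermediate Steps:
$g{\left(A \right)} = 35 + 5 A$ ($g{\left(A \right)} = 5 \left(7 + A\right) = 35 + 5 A$)
$- 98 \left(g{\left(h{\left(3,5 \right)} \right)} + 32\right) = - 98 \left(\left(35 + 5 \cdot 3 \cdot 3\right) + 32\right) = - 98 \left(\left(35 + 5 \cdot 9\right) + 32\right) = - 98 \left(\left(35 + 45\right) + 32\right) = - 98 \left(80 + 32\right) = \left(-98\right) 112 = -10976$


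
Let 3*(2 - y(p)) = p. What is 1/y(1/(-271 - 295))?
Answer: 1698/3397 ≈ 0.49985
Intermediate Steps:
y(p) = 2 - p/3
1/y(1/(-271 - 295)) = 1/(2 - 1/(3*(-271 - 295))) = 1/(2 - ⅓/(-566)) = 1/(2 - ⅓*(-1/566)) = 1/(2 + 1/1698) = 1/(3397/1698) = 1698/3397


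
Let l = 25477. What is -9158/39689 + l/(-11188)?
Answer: -1113616357/444040532 ≈ -2.5079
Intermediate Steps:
-9158/39689 + l/(-11188) = -9158/39689 + 25477/(-11188) = -9158*1/39689 + 25477*(-1/11188) = -9158/39689 - 25477/11188 = -1113616357/444040532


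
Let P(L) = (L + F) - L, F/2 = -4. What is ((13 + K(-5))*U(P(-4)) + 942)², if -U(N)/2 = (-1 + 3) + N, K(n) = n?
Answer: 1077444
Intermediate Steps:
F = -8 (F = 2*(-4) = -8)
P(L) = -8 (P(L) = (L - 8) - L = (-8 + L) - L = -8)
U(N) = -4 - 2*N (U(N) = -2*((-1 + 3) + N) = -2*(2 + N) = -4 - 2*N)
((13 + K(-5))*U(P(-4)) + 942)² = ((13 - 5)*(-4 - 2*(-8)) + 942)² = (8*(-4 + 16) + 942)² = (8*12 + 942)² = (96 + 942)² = 1038² = 1077444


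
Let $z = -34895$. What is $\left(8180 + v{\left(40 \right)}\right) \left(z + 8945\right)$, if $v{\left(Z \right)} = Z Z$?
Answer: $-253791000$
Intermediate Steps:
$v{\left(Z \right)} = Z^{2}$
$\left(8180 + v{\left(40 \right)}\right) \left(z + 8945\right) = \left(8180 + 40^{2}\right) \left(-34895 + 8945\right) = \left(8180 + 1600\right) \left(-25950\right) = 9780 \left(-25950\right) = -253791000$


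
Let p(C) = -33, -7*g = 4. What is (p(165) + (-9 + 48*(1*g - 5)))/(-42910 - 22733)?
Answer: 722/153167 ≈ 0.0047138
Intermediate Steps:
g = -4/7 (g = -⅐*4 = -4/7 ≈ -0.57143)
(p(165) + (-9 + 48*(1*g - 5)))/(-42910 - 22733) = (-33 + (-9 + 48*(1*(-4/7) - 5)))/(-42910 - 22733) = (-33 + (-9 + 48*(-4/7 - 5)))/(-65643) = (-33 + (-9 + 48*(-39/7)))*(-1/65643) = (-33 + (-9 - 1872/7))*(-1/65643) = (-33 - 1935/7)*(-1/65643) = -2166/7*(-1/65643) = 722/153167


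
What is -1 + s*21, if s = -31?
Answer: -652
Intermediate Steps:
-1 + s*21 = -1 - 31*21 = -1 - 651 = -652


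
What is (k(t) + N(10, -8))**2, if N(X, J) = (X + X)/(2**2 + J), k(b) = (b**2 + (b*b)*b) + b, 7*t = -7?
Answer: 36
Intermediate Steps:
t = -1 (t = (1/7)*(-7) = -1)
k(b) = b + b**2 + b**3 (k(b) = (b**2 + b**2*b) + b = (b**2 + b**3) + b = b + b**2 + b**3)
N(X, J) = 2*X/(4 + J) (N(X, J) = (2*X)/(4 + J) = 2*X/(4 + J))
(k(t) + N(10, -8))**2 = (-(1 - 1 + (-1)**2) + 2*10/(4 - 8))**2 = (-(1 - 1 + 1) + 2*10/(-4))**2 = (-1*1 + 2*10*(-1/4))**2 = (-1 - 5)**2 = (-6)**2 = 36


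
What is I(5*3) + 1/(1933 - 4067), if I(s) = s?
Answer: 32009/2134 ≈ 15.000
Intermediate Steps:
I(5*3) + 1/(1933 - 4067) = 5*3 + 1/(1933 - 4067) = 15 + 1/(-2134) = 15 - 1/2134 = 32009/2134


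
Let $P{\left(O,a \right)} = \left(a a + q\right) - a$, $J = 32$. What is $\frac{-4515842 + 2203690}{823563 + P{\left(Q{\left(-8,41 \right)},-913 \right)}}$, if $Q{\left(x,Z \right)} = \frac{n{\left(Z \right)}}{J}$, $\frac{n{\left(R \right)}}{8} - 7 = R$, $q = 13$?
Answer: $- \frac{1156076}{829029} \approx -1.3945$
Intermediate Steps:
$n{\left(R \right)} = 56 + 8 R$
$Q{\left(x,Z \right)} = \frac{7}{4} + \frac{Z}{4}$ ($Q{\left(x,Z \right)} = \frac{56 + 8 Z}{32} = \left(56 + 8 Z\right) \frac{1}{32} = \frac{7}{4} + \frac{Z}{4}$)
$P{\left(O,a \right)} = 13 + a^{2} - a$ ($P{\left(O,a \right)} = \left(a a + 13\right) - a = \left(a^{2} + 13\right) - a = \left(13 + a^{2}\right) - a = 13 + a^{2} - a$)
$\frac{-4515842 + 2203690}{823563 + P{\left(Q{\left(-8,41 \right)},-913 \right)}} = \frac{-4515842 + 2203690}{823563 + \left(13 + \left(-913\right)^{2} - -913\right)} = - \frac{2312152}{823563 + \left(13 + 833569 + 913\right)} = - \frac{2312152}{823563 + 834495} = - \frac{2312152}{1658058} = \left(-2312152\right) \frac{1}{1658058} = - \frac{1156076}{829029}$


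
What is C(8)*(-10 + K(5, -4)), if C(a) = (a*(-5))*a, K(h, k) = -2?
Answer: 3840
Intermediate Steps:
C(a) = -5*a**2 (C(a) = (-5*a)*a = -5*a**2)
C(8)*(-10 + K(5, -4)) = (-5*8**2)*(-10 - 2) = -5*64*(-12) = -320*(-12) = 3840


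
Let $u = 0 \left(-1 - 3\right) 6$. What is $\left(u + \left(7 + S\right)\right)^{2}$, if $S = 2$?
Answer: $81$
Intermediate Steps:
$u = 0$ ($u = 0 \left(-1 - 3\right) 6 = 0 \left(-4\right) 6 = 0 \cdot 6 = 0$)
$\left(u + \left(7 + S\right)\right)^{2} = \left(0 + \left(7 + 2\right)\right)^{2} = \left(0 + 9\right)^{2} = 9^{2} = 81$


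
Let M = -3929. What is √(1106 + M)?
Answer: I*√2823 ≈ 53.132*I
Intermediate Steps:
√(1106 + M) = √(1106 - 3929) = √(-2823) = I*√2823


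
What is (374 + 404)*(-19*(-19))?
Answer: 280858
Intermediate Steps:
(374 + 404)*(-19*(-19)) = 778*361 = 280858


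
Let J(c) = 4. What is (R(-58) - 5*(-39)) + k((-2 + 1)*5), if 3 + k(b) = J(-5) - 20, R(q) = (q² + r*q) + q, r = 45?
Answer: 872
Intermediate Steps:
R(q) = q² + 46*q (R(q) = (q² + 45*q) + q = q² + 46*q)
k(b) = -19 (k(b) = -3 + (4 - 20) = -3 - 16 = -19)
(R(-58) - 5*(-39)) + k((-2 + 1)*5) = (-58*(46 - 58) - 5*(-39)) - 19 = (-58*(-12) + 195) - 19 = (696 + 195) - 19 = 891 - 19 = 872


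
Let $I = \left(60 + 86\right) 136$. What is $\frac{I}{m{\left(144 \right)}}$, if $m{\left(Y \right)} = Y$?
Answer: $\frac{1241}{9} \approx 137.89$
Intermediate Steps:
$I = 19856$ ($I = 146 \cdot 136 = 19856$)
$\frac{I}{m{\left(144 \right)}} = \frac{19856}{144} = 19856 \cdot \frac{1}{144} = \frac{1241}{9}$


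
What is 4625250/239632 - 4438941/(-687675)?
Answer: 802947617/31174600 ≈ 25.756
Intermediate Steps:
4625250/239632 - 4438941/(-687675) = 4625250*(1/239632) - 4438941*(-1/687675) = 2625/136 + 1479647/229225 = 802947617/31174600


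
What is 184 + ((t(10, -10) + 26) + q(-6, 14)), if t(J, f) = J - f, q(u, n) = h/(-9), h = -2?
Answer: 2072/9 ≈ 230.22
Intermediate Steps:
q(u, n) = 2/9 (q(u, n) = -2/(-9) = -2*(-⅑) = 2/9)
184 + ((t(10, -10) + 26) + q(-6, 14)) = 184 + (((10 - 1*(-10)) + 26) + 2/9) = 184 + (((10 + 10) + 26) + 2/9) = 184 + ((20 + 26) + 2/9) = 184 + (46 + 2/9) = 184 + 416/9 = 2072/9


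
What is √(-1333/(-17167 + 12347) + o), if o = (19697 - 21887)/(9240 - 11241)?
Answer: √3542631600585/1607470 ≈ 1.1709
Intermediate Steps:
o = 730/667 (o = -2190/(-2001) = -2190*(-1/2001) = 730/667 ≈ 1.0945)
√(-1333/(-17167 + 12347) + o) = √(-1333/(-17167 + 12347) + 730/667) = √(-1333/(-4820) + 730/667) = √(-1333*(-1/4820) + 730/667) = √(1333/4820 + 730/667) = √(4407711/3214940) = √3542631600585/1607470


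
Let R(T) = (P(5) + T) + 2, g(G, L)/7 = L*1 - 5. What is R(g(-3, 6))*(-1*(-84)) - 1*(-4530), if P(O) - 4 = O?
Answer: 6042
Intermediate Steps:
g(G, L) = -35 + 7*L (g(G, L) = 7*(L*1 - 5) = 7*(L - 5) = 7*(-5 + L) = -35 + 7*L)
P(O) = 4 + O
R(T) = 11 + T (R(T) = ((4 + 5) + T) + 2 = (9 + T) + 2 = 11 + T)
R(g(-3, 6))*(-1*(-84)) - 1*(-4530) = (11 + (-35 + 7*6))*(-1*(-84)) - 1*(-4530) = (11 + (-35 + 42))*84 + 4530 = (11 + 7)*84 + 4530 = 18*84 + 4530 = 1512 + 4530 = 6042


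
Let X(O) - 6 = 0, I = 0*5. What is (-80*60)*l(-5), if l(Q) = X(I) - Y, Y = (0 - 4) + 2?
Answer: -38400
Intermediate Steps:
I = 0
X(O) = 6 (X(O) = 6 + 0 = 6)
Y = -2 (Y = -4 + 2 = -2)
l(Q) = 8 (l(Q) = 6 - 1*(-2) = 6 + 2 = 8)
(-80*60)*l(-5) = -80*60*8 = -4800*8 = -38400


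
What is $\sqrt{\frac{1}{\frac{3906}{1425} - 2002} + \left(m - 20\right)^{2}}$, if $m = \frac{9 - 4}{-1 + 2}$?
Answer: $\frac{5 \sqrt{507278991989}}{237412} \approx 15.0$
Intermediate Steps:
$m = 5$ ($m = \frac{5}{1} = 5 \cdot 1 = 5$)
$\sqrt{\frac{1}{\frac{3906}{1425} - 2002} + \left(m - 20\right)^{2}} = \sqrt{\frac{1}{\frac{3906}{1425} - 2002} + \left(5 - 20\right)^{2}} = \sqrt{\frac{1}{3906 \cdot \frac{1}{1425} - 2002} + \left(-15\right)^{2}} = \sqrt{\frac{1}{\frac{1302}{475} - 2002} + 225} = \sqrt{\frac{1}{- \frac{949648}{475}} + 225} = \sqrt{- \frac{475}{949648} + 225} = \sqrt{\frac{213670325}{949648}} = \frac{5 \sqrt{507278991989}}{237412}$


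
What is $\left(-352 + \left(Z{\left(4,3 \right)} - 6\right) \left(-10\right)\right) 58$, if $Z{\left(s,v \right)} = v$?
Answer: $-18676$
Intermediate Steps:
$\left(-352 + \left(Z{\left(4,3 \right)} - 6\right) \left(-10\right)\right) 58 = \left(-352 + \left(3 - 6\right) \left(-10\right)\right) 58 = \left(-352 - -30\right) 58 = \left(-352 + 30\right) 58 = \left(-322\right) 58 = -18676$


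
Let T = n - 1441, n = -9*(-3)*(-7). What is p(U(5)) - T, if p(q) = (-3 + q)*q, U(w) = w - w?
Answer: 1630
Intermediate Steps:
U(w) = 0
n = -189 (n = 27*(-7) = -189)
T = -1630 (T = -189 - 1441 = -1630)
p(q) = q*(-3 + q)
p(U(5)) - T = 0*(-3 + 0) - 1*(-1630) = 0*(-3) + 1630 = 0 + 1630 = 1630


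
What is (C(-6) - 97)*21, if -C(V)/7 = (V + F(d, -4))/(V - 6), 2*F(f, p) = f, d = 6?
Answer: -8295/4 ≈ -2073.8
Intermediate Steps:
F(f, p) = f/2
C(V) = -7*(3 + V)/(-6 + V) (C(V) = -7*(V + (½)*6)/(V - 6) = -7*(V + 3)/(-6 + V) = -7*(3 + V)/(-6 + V))
(C(-6) - 97)*21 = (7*(-3 - 1*(-6))/(-6 - 6) - 97)*21 = (7*(-3 + 6)/(-12) - 97)*21 = (7*(-1/12)*3 - 97)*21 = (-7/4 - 97)*21 = -395/4*21 = -8295/4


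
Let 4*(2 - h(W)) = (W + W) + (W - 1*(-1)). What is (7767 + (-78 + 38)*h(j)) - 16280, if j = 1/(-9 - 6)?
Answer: -8585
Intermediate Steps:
j = -1/15 (j = 1/(-15) = -1/15 ≈ -0.066667)
h(W) = 7/4 - 3*W/4 (h(W) = 2 - ((W + W) + (W - 1*(-1)))/4 = 2 - (2*W + (W + 1))/4 = 2 - (2*W + (1 + W))/4 = 2 - (1 + 3*W)/4 = 2 + (-1/4 - 3*W/4) = 7/4 - 3*W/4)
(7767 + (-78 + 38)*h(j)) - 16280 = (7767 + (-78 + 38)*(7/4 - 3/4*(-1/15))) - 16280 = (7767 - 40*(7/4 + 1/20)) - 16280 = (7767 - 40*9/5) - 16280 = (7767 - 72) - 16280 = 7695 - 16280 = -8585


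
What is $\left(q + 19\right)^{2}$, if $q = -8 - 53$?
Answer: $1764$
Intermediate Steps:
$q = -61$
$\left(q + 19\right)^{2} = \left(-61 + 19\right)^{2} = \left(-42\right)^{2} = 1764$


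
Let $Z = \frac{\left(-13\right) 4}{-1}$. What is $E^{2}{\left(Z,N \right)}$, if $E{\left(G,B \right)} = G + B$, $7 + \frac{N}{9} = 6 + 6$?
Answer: $9409$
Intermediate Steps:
$N = 45$ ($N = -63 + 9 \left(6 + 6\right) = -63 + 9 \cdot 12 = -63 + 108 = 45$)
$Z = 52$ ($Z = \left(-52\right) \left(-1\right) = 52$)
$E{\left(G,B \right)} = B + G$
$E^{2}{\left(Z,N \right)} = \left(45 + 52\right)^{2} = 97^{2} = 9409$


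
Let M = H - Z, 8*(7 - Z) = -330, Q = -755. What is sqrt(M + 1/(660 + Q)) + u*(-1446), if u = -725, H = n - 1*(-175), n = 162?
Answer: 1048350 + sqrt(10423495)/190 ≈ 1.0484e+6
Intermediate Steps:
Z = 193/4 (Z = 7 - 1/8*(-330) = 7 + 165/4 = 193/4 ≈ 48.250)
H = 337 (H = 162 - 1*(-175) = 162 + 175 = 337)
M = 1155/4 (M = 337 - 1*193/4 = 337 - 193/4 = 1155/4 ≈ 288.75)
sqrt(M + 1/(660 + Q)) + u*(-1446) = sqrt(1155/4 + 1/(660 - 755)) - 725*(-1446) = sqrt(1155/4 + 1/(-95)) + 1048350 = sqrt(1155/4 - 1/95) + 1048350 = sqrt(109721/380) + 1048350 = sqrt(10423495)/190 + 1048350 = 1048350 + sqrt(10423495)/190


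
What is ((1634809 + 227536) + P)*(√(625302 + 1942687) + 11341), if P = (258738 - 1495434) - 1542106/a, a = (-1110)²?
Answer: 4371164980097377/616050 + 385430295397*√2567989/616050 ≈ 8.0981e+9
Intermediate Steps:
a = 1232100
P = -761867341853/616050 (P = (258738 - 1495434) - 1542106/1232100 = -1236696 - 1542106*1/1232100 = -1236696 - 771053/616050 = -761867341853/616050 ≈ -1.2367e+6)
((1634809 + 227536) + P)*(√(625302 + 1942687) + 11341) = ((1634809 + 227536) - 761867341853/616050)*(√(625302 + 1942687) + 11341) = (1862345 - 761867341853/616050)*(√2567989 + 11341) = 385430295397*(11341 + √2567989)/616050 = 4371164980097377/616050 + 385430295397*√2567989/616050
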